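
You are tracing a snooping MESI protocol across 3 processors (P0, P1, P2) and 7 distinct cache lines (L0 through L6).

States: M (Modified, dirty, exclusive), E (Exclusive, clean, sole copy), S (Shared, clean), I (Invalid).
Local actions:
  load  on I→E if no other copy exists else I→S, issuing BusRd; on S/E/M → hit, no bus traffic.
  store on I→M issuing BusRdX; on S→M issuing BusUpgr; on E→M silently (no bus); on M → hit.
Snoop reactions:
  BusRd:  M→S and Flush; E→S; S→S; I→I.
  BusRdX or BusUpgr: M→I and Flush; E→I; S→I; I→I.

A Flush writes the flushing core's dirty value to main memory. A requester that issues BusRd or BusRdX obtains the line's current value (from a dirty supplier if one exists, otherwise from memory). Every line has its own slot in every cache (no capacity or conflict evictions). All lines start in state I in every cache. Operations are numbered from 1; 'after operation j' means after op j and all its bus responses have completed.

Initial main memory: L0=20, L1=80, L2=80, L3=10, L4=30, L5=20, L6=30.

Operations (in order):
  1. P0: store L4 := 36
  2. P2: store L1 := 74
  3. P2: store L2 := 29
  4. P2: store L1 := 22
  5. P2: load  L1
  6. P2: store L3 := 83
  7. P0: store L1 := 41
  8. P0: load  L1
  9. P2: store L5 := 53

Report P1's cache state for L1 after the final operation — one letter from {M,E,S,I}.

1. P0: store L4 := 36  bus=[BusRdX]  L4: P0=M P1=I P2=I  mem[L4]=30
2. P2: store L1 := 74  bus=[BusRdX]  L1: P0=I P1=I P2=M  mem[L1]=80
3. P2: store L2 := 29  bus=[BusRdX]  L2: P0=I P1=I P2=M  mem[L2]=80
4. P2: store L1 := 22  bus=[-]  L1: P0=I P1=I P2=M  mem[L1]=80
5. P2: load  L1  bus=[-]  L1: P0=I P1=I P2=M  mem[L1]=80
6. P2: store L3 := 83  bus=[BusRdX]  L3: P0=I P1=I P2=M  mem[L3]=10
7. P0: store L1 := 41  bus=[BusRdX,Flush]  L1: P0=M P1=I P2=I  mem[L1]=22
8. P0: load  L1  bus=[-]  L1: P0=M P1=I P2=I  mem[L1]=22
9. P2: store L5 := 53  bus=[BusRdX]  L5: P0=I P1=I P2=M  mem[L5]=20

state = I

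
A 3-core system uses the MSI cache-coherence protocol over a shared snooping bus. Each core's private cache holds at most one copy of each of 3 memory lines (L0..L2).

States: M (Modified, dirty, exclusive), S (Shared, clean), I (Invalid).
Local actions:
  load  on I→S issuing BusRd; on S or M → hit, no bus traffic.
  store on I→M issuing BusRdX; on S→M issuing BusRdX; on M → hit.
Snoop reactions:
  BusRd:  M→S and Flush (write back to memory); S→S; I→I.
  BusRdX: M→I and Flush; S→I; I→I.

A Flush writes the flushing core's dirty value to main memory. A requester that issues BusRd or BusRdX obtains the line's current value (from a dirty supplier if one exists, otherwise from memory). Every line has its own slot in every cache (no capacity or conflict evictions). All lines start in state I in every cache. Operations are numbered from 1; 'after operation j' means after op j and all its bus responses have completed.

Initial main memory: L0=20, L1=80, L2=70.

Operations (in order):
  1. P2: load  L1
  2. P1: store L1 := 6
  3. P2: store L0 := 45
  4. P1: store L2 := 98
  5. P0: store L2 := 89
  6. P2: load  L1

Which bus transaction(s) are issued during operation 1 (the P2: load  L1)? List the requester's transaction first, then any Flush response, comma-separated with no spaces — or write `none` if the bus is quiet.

  op1 P2: load  L1 → I/I/S on L1; bus BusRd; mem=80
  op2 P1: store L1 := 6 → I/M/I on L1; bus BusRdX; mem=80
  op3 P2: store L0 := 45 → I/I/M on L0; bus BusRdX; mem=20
  op4 P1: store L2 := 98 → I/M/I on L2; bus BusRdX; mem=70
  op5 P0: store L2 := 89 → M/I/I on L2; bus BusRdX Flush; mem=98
  op6 P2: load  L1 → I/S/S on L1; bus BusRd Flush; mem=6

bus = BusRd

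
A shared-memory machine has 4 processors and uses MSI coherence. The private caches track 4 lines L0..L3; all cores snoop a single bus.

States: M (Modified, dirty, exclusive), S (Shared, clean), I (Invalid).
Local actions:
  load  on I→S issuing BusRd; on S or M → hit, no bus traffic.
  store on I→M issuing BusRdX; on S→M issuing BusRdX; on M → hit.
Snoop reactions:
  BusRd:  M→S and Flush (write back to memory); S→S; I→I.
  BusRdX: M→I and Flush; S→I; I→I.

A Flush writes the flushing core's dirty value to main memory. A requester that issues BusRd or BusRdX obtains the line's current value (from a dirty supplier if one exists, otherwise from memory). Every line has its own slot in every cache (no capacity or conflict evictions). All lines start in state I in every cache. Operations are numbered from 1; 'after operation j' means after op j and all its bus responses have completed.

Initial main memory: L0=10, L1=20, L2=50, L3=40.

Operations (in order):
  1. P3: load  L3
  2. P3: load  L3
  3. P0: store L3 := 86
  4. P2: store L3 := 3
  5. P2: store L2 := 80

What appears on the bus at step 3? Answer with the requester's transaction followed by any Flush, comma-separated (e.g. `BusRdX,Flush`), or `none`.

[1] P3: load  L3 | P0:I, P1:I, P2:I, P3:S(40) | bus: BusRd
[2] P3: load  L3 | P0:I, P1:I, P2:I, P3:S(40) | bus: none
[3] P0: store L3 := 86 | P0:M(86), P1:I, P2:I, P3:I | bus: BusRdX
[4] P2: store L3 := 3 | P0:I, P1:I, P2:M(3), P3:I | bus: BusRdX,Flush
[5] P2: store L2 := 80 | P0:I, P1:I, P2:M(80), P3:I | bus: BusRdX

bus = BusRdX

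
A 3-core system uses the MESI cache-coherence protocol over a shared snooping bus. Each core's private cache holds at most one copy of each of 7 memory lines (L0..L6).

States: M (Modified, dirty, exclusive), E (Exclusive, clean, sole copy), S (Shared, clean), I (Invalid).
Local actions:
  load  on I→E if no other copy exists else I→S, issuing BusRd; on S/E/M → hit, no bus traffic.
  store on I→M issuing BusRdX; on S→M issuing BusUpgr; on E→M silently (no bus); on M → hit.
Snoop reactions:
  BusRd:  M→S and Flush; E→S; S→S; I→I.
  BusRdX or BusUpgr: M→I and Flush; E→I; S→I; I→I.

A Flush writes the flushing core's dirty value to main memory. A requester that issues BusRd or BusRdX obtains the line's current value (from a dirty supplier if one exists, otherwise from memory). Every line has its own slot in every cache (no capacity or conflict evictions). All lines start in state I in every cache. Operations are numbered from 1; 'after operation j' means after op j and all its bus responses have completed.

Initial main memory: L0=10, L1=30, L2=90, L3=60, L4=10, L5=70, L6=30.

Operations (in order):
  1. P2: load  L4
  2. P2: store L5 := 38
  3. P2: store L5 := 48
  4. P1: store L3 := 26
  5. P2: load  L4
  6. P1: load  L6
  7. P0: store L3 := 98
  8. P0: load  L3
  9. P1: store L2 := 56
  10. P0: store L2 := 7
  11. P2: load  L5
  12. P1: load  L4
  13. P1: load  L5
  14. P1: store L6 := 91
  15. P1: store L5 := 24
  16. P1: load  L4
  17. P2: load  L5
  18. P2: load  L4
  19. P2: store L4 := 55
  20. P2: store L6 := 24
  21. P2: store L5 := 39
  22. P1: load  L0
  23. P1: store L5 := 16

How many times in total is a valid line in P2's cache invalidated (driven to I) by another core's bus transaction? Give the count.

[1] P2: load  L4 | P0:I, P1:I, P2:E(10) | bus: BusRd
[2] P2: store L5 := 38 | P0:I, P1:I, P2:M(38) | bus: BusRdX
[3] P2: store L5 := 48 | P0:I, P1:I, P2:M(48) | bus: none
[4] P1: store L3 := 26 | P0:I, P1:M(26), P2:I | bus: BusRdX
[5] P2: load  L4 | P0:I, P1:I, P2:E(10) | bus: none
[6] P1: load  L6 | P0:I, P1:E(30), P2:I | bus: BusRd
[7] P0: store L3 := 98 | P0:M(98), P1:I, P2:I | bus: BusRdX,Flush
[8] P0: load  L3 | P0:M(98), P1:I, P2:I | bus: none
[9] P1: store L2 := 56 | P0:I, P1:M(56), P2:I | bus: BusRdX
[10] P0: store L2 := 7 | P0:M(7), P1:I, P2:I | bus: BusRdX,Flush
[11] P2: load  L5 | P0:I, P1:I, P2:M(48) | bus: none
[12] P1: load  L4 | P0:I, P1:S(10), P2:S(10) | bus: BusRd
[13] P1: load  L5 | P0:I, P1:S(48), P2:S(48) | bus: BusRd,Flush
[14] P1: store L6 := 91 | P0:I, P1:M(91), P2:I | bus: none
[15] P1: store L5 := 24 | P0:I, P1:M(24), P2:I | bus: BusUpgr
[16] P1: load  L4 | P0:I, P1:S(10), P2:S(10) | bus: none
[17] P2: load  L5 | P0:I, P1:S(24), P2:S(24) | bus: BusRd,Flush
[18] P2: load  L4 | P0:I, P1:S(10), P2:S(10) | bus: none
[19] P2: store L4 := 55 | P0:I, P1:I, P2:M(55) | bus: BusUpgr
[20] P2: store L6 := 24 | P0:I, P1:I, P2:M(24) | bus: BusRdX,Flush
[21] P2: store L5 := 39 | P0:I, P1:I, P2:M(39) | bus: BusUpgr
[22] P1: load  L0 | P0:I, P1:E(10), P2:I | bus: BusRd
[23] P1: store L5 := 16 | P0:I, P1:M(16), P2:I | bus: BusRdX,Flush

invalidations = 2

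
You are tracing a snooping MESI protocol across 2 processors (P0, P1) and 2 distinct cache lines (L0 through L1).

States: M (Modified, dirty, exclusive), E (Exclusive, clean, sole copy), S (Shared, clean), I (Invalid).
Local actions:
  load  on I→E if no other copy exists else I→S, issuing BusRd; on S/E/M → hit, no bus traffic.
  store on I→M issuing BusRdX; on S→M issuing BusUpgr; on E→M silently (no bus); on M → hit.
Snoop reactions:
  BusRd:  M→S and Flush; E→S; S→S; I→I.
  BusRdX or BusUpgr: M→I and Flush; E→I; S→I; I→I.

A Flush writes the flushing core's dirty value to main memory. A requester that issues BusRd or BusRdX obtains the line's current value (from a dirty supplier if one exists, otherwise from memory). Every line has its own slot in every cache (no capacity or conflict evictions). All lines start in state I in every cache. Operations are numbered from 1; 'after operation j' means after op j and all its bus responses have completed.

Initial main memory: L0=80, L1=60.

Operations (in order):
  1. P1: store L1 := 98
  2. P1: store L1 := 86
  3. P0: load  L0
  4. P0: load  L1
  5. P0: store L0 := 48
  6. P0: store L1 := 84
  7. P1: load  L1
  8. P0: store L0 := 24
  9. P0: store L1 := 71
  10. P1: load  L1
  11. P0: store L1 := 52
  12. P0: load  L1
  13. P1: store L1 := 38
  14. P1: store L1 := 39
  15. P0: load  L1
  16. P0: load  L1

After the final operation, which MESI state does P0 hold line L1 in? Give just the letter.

state = S

[1] P1: store L1 := 98 | P0:I, P1:M(98) | bus: BusRdX
[2] P1: store L1 := 86 | P0:I, P1:M(86) | bus: none
[3] P0: load  L0 | P0:E(80), P1:I | bus: BusRd
[4] P0: load  L1 | P0:S(86), P1:S(86) | bus: BusRd,Flush
[5] P0: store L0 := 48 | P0:M(48), P1:I | bus: none
[6] P0: store L1 := 84 | P0:M(84), P1:I | bus: BusUpgr
[7] P1: load  L1 | P0:S(84), P1:S(84) | bus: BusRd,Flush
[8] P0: store L0 := 24 | P0:M(24), P1:I | bus: none
[9] P0: store L1 := 71 | P0:M(71), P1:I | bus: BusUpgr
[10] P1: load  L1 | P0:S(71), P1:S(71) | bus: BusRd,Flush
[11] P0: store L1 := 52 | P0:M(52), P1:I | bus: BusUpgr
[12] P0: load  L1 | P0:M(52), P1:I | bus: none
[13] P1: store L1 := 38 | P0:I, P1:M(38) | bus: BusRdX,Flush
[14] P1: store L1 := 39 | P0:I, P1:M(39) | bus: none
[15] P0: load  L1 | P0:S(39), P1:S(39) | bus: BusRd,Flush
[16] P0: load  L1 | P0:S(39), P1:S(39) | bus: none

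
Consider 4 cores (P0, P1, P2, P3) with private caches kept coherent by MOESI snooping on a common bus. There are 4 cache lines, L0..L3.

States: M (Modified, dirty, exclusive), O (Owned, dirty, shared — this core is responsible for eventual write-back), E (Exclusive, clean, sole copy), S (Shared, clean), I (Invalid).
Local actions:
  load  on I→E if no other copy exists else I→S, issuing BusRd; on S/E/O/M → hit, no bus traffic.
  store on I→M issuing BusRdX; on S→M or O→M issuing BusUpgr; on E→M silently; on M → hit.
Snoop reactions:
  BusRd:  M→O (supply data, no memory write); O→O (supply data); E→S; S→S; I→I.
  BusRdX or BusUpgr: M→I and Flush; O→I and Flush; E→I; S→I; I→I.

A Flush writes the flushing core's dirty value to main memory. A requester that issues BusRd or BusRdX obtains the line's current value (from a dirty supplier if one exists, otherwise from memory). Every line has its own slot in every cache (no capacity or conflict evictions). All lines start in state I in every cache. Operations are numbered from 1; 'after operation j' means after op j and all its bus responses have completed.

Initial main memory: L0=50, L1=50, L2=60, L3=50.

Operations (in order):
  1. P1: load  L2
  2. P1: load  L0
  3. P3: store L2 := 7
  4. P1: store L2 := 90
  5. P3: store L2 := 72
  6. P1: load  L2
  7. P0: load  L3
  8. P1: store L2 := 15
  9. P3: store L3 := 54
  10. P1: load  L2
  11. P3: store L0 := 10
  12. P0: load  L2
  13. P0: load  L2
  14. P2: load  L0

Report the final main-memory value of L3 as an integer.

  op1 P1: load  L2 → I/E/I/I on L2; bus BusRd; mem=60
  op2 P1: load  L0 → I/E/I/I on L0; bus BusRd; mem=50
  op3 P3: store L2 := 7 → I/I/I/M on L2; bus BusRdX; mem=60
  op4 P1: store L2 := 90 → I/M/I/I on L2; bus BusRdX Flush; mem=7
  op5 P3: store L2 := 72 → I/I/I/M on L2; bus BusRdX Flush; mem=90
  op6 P1: load  L2 → I/S/I/O on L2; bus BusRd; mem=90
  op7 P0: load  L3 → E/I/I/I on L3; bus BusRd; mem=50
  op8 P1: store L2 := 15 → I/M/I/I on L2; bus BusUpgr Flush; mem=72
  op9 P3: store L3 := 54 → I/I/I/M on L3; bus BusRdX; mem=50
  op10 P1: load  L2 → I/M/I/I on L2; bus (none); mem=72
  op11 P3: store L0 := 10 → I/I/I/M on L0; bus BusRdX; mem=50
  op12 P0: load  L2 → S/O/I/I on L2; bus BusRd; mem=72
  op13 P0: load  L2 → S/O/I/I on L2; bus (none); mem=72
  op14 P2: load  L0 → I/I/S/O on L0; bus BusRd; mem=50

memory[L3] = 50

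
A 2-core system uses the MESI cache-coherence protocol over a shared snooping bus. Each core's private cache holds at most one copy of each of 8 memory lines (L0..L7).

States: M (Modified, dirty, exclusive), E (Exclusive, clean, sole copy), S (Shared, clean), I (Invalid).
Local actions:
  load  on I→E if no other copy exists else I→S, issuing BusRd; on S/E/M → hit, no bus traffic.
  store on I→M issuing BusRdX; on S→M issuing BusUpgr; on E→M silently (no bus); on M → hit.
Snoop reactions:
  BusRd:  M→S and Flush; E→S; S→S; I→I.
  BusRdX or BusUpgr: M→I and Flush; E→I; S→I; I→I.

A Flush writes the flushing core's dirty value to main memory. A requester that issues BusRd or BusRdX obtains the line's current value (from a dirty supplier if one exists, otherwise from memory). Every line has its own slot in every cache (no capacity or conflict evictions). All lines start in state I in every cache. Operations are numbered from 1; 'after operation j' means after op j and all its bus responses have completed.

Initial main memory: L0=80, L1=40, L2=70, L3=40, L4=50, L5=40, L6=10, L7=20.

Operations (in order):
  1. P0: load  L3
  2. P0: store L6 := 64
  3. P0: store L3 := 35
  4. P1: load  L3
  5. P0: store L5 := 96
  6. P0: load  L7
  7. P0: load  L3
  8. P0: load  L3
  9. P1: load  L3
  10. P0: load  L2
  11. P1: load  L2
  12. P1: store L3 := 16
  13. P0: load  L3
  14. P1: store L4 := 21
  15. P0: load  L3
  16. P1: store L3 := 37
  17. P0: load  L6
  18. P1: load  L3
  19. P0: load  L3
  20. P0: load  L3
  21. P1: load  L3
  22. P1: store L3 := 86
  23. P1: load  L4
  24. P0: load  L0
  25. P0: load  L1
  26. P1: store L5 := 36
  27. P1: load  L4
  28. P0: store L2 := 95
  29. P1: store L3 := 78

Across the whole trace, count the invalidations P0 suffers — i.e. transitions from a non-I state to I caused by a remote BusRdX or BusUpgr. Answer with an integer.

step 1: P0: load  L3  ⟶  EI  (L3)  txn=BusRd  M[L3]=40
step 2: P0: store L6 := 64  ⟶  MI  (L6)  txn=BusRdX  M[L6]=10
step 3: P0: store L3 := 35  ⟶  MI  (L3)  txn=∅  M[L3]=40
step 4: P1: load  L3  ⟶  SS  (L3)  txn=BusRd+Flush  M[L3]=35
step 5: P0: store L5 := 96  ⟶  MI  (L5)  txn=BusRdX  M[L5]=40
step 6: P0: load  L7  ⟶  EI  (L7)  txn=BusRd  M[L7]=20
step 7: P0: load  L3  ⟶  SS  (L3)  txn=∅  M[L3]=35
step 8: P0: load  L3  ⟶  SS  (L3)  txn=∅  M[L3]=35
step 9: P1: load  L3  ⟶  SS  (L3)  txn=∅  M[L3]=35
step 10: P0: load  L2  ⟶  EI  (L2)  txn=BusRd  M[L2]=70
step 11: P1: load  L2  ⟶  SS  (L2)  txn=BusRd  M[L2]=70
step 12: P1: store L3 := 16  ⟶  IM  (L3)  txn=BusUpgr  M[L3]=35
step 13: P0: load  L3  ⟶  SS  (L3)  txn=BusRd+Flush  M[L3]=16
step 14: P1: store L4 := 21  ⟶  IM  (L4)  txn=BusRdX  M[L4]=50
step 15: P0: load  L3  ⟶  SS  (L3)  txn=∅  M[L3]=16
step 16: P1: store L3 := 37  ⟶  IM  (L3)  txn=BusUpgr  M[L3]=16
step 17: P0: load  L6  ⟶  MI  (L6)  txn=∅  M[L6]=10
step 18: P1: load  L3  ⟶  IM  (L3)  txn=∅  M[L3]=16
step 19: P0: load  L3  ⟶  SS  (L3)  txn=BusRd+Flush  M[L3]=37
step 20: P0: load  L3  ⟶  SS  (L3)  txn=∅  M[L3]=37
step 21: P1: load  L3  ⟶  SS  (L3)  txn=∅  M[L3]=37
step 22: P1: store L3 := 86  ⟶  IM  (L3)  txn=BusUpgr  M[L3]=37
step 23: P1: load  L4  ⟶  IM  (L4)  txn=∅  M[L4]=50
step 24: P0: load  L0  ⟶  EI  (L0)  txn=BusRd  M[L0]=80
step 25: P0: load  L1  ⟶  EI  (L1)  txn=BusRd  M[L1]=40
step 26: P1: store L5 := 36  ⟶  IM  (L5)  txn=BusRdX+Flush  M[L5]=96
step 27: P1: load  L4  ⟶  IM  (L4)  txn=∅  M[L4]=50
step 28: P0: store L2 := 95  ⟶  MI  (L2)  txn=BusUpgr  M[L2]=70
step 29: P1: store L3 := 78  ⟶  IM  (L3)  txn=∅  M[L3]=37

invalidations = 4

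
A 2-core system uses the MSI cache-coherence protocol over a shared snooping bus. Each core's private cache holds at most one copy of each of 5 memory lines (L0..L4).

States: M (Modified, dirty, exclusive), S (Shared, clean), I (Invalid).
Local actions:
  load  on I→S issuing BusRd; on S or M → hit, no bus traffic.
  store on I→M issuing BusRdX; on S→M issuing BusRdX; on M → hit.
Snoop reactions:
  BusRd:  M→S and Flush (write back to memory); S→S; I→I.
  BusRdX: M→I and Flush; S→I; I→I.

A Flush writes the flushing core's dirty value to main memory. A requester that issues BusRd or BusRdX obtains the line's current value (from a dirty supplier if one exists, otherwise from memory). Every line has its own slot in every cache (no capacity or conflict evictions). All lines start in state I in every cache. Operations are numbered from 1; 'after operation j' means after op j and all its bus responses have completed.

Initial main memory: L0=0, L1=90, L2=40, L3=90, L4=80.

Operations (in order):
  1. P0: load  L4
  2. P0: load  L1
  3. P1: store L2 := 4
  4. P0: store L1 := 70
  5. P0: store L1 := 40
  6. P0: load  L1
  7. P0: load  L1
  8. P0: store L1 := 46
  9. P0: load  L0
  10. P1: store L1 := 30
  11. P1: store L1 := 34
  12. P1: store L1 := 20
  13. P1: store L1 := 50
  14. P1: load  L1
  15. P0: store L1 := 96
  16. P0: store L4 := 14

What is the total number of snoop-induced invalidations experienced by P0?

[1] P0: load  L4 | P0:S(80), P1:I | bus: BusRd
[2] P0: load  L1 | P0:S(90), P1:I | bus: BusRd
[3] P1: store L2 := 4 | P0:I, P1:M(4) | bus: BusRdX
[4] P0: store L1 := 70 | P0:M(70), P1:I | bus: BusRdX
[5] P0: store L1 := 40 | P0:M(40), P1:I | bus: none
[6] P0: load  L1 | P0:M(40), P1:I | bus: none
[7] P0: load  L1 | P0:M(40), P1:I | bus: none
[8] P0: store L1 := 46 | P0:M(46), P1:I | bus: none
[9] P0: load  L0 | P0:S(0), P1:I | bus: BusRd
[10] P1: store L1 := 30 | P0:I, P1:M(30) | bus: BusRdX,Flush
[11] P1: store L1 := 34 | P0:I, P1:M(34) | bus: none
[12] P1: store L1 := 20 | P0:I, P1:M(20) | bus: none
[13] P1: store L1 := 50 | P0:I, P1:M(50) | bus: none
[14] P1: load  L1 | P0:I, P1:M(50) | bus: none
[15] P0: store L1 := 96 | P0:M(96), P1:I | bus: BusRdX,Flush
[16] P0: store L4 := 14 | P0:M(14), P1:I | bus: BusRdX

invalidations = 1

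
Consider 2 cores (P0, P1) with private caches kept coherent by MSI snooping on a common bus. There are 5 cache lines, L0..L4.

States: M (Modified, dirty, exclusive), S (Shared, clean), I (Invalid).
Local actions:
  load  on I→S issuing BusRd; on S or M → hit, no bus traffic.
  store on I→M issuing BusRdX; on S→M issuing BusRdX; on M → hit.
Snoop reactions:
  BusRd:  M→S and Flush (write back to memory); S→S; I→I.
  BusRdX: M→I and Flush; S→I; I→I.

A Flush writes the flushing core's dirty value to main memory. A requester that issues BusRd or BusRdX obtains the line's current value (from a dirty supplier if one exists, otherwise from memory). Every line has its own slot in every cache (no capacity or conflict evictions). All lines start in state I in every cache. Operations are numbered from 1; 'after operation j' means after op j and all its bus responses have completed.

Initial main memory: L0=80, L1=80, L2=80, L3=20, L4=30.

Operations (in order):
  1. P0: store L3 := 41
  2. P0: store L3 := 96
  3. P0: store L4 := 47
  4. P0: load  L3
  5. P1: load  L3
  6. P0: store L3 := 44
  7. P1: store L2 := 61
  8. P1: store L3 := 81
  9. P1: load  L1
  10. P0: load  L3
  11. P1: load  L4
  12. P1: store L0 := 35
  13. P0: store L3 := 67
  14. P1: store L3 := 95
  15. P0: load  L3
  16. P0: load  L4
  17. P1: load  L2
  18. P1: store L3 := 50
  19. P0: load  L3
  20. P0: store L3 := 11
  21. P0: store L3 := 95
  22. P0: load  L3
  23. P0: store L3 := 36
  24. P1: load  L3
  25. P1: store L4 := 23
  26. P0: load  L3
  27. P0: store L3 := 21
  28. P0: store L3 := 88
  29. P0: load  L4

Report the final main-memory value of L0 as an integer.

1. P0: store L3 := 41  bus=[BusRdX]  L3: P0=M P1=I  mem[L3]=20
2. P0: store L3 := 96  bus=[-]  L3: P0=M P1=I  mem[L3]=20
3. P0: store L4 := 47  bus=[BusRdX]  L4: P0=M P1=I  mem[L4]=30
4. P0: load  L3  bus=[-]  L3: P0=M P1=I  mem[L3]=20
5. P1: load  L3  bus=[BusRd,Flush]  L3: P0=S P1=S  mem[L3]=96
6. P0: store L3 := 44  bus=[BusRdX]  L3: P0=M P1=I  mem[L3]=96
7. P1: store L2 := 61  bus=[BusRdX]  L2: P0=I P1=M  mem[L2]=80
8. P1: store L3 := 81  bus=[BusRdX,Flush]  L3: P0=I P1=M  mem[L3]=44
9. P1: load  L1  bus=[BusRd]  L1: P0=I P1=S  mem[L1]=80
10. P0: load  L3  bus=[BusRd,Flush]  L3: P0=S P1=S  mem[L3]=81
11. P1: load  L4  bus=[BusRd,Flush]  L4: P0=S P1=S  mem[L4]=47
12. P1: store L0 := 35  bus=[BusRdX]  L0: P0=I P1=M  mem[L0]=80
13. P0: store L3 := 67  bus=[BusRdX]  L3: P0=M P1=I  mem[L3]=81
14. P1: store L3 := 95  bus=[BusRdX,Flush]  L3: P0=I P1=M  mem[L3]=67
15. P0: load  L3  bus=[BusRd,Flush]  L3: P0=S P1=S  mem[L3]=95
16. P0: load  L4  bus=[-]  L4: P0=S P1=S  mem[L4]=47
17. P1: load  L2  bus=[-]  L2: P0=I P1=M  mem[L2]=80
18. P1: store L3 := 50  bus=[BusRdX]  L3: P0=I P1=M  mem[L3]=95
19. P0: load  L3  bus=[BusRd,Flush]  L3: P0=S P1=S  mem[L3]=50
20. P0: store L3 := 11  bus=[BusRdX]  L3: P0=M P1=I  mem[L3]=50
21. P0: store L3 := 95  bus=[-]  L3: P0=M P1=I  mem[L3]=50
22. P0: load  L3  bus=[-]  L3: P0=M P1=I  mem[L3]=50
23. P0: store L3 := 36  bus=[-]  L3: P0=M P1=I  mem[L3]=50
24. P1: load  L3  bus=[BusRd,Flush]  L3: P0=S P1=S  mem[L3]=36
25. P1: store L4 := 23  bus=[BusRdX]  L4: P0=I P1=M  mem[L4]=47
26. P0: load  L3  bus=[-]  L3: P0=S P1=S  mem[L3]=36
27. P0: store L3 := 21  bus=[BusRdX]  L3: P0=M P1=I  mem[L3]=36
28. P0: store L3 := 88  bus=[-]  L3: P0=M P1=I  mem[L3]=36
29. P0: load  L4  bus=[BusRd,Flush]  L4: P0=S P1=S  mem[L4]=23

memory[L0] = 80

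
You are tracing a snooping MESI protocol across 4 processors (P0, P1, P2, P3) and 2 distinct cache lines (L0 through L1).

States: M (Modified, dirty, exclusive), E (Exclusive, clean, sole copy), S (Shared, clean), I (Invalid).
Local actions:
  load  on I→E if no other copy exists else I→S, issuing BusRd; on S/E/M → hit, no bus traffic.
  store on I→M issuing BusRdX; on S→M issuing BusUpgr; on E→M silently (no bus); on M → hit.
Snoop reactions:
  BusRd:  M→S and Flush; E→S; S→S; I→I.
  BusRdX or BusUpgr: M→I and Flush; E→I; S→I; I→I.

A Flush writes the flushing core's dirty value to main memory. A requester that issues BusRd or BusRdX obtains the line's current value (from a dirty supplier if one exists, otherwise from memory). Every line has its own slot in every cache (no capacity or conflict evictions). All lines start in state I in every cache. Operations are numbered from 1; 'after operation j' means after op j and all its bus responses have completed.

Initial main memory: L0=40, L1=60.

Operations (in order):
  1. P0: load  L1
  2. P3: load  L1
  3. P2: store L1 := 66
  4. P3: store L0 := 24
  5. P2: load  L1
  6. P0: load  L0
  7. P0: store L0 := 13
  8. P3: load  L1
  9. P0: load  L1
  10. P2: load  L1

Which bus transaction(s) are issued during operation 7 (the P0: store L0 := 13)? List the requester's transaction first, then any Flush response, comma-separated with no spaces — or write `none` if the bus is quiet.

1. P0: load  L1  bus=[BusRd]  L1: P0=E P1=I P2=I P3=I  mem[L1]=60
2. P3: load  L1  bus=[BusRd]  L1: P0=S P1=I P2=I P3=S  mem[L1]=60
3. P2: store L1 := 66  bus=[BusRdX]  L1: P0=I P1=I P2=M P3=I  mem[L1]=60
4. P3: store L0 := 24  bus=[BusRdX]  L0: P0=I P1=I P2=I P3=M  mem[L0]=40
5. P2: load  L1  bus=[-]  L1: P0=I P1=I P2=M P3=I  mem[L1]=60
6. P0: load  L0  bus=[BusRd,Flush]  L0: P0=S P1=I P2=I P3=S  mem[L0]=24
7. P0: store L0 := 13  bus=[BusUpgr]  L0: P0=M P1=I P2=I P3=I  mem[L0]=24
8. P3: load  L1  bus=[BusRd,Flush]  L1: P0=I P1=I P2=S P3=S  mem[L1]=66
9. P0: load  L1  bus=[BusRd]  L1: P0=S P1=I P2=S P3=S  mem[L1]=66
10. P2: load  L1  bus=[-]  L1: P0=S P1=I P2=S P3=S  mem[L1]=66

bus = BusUpgr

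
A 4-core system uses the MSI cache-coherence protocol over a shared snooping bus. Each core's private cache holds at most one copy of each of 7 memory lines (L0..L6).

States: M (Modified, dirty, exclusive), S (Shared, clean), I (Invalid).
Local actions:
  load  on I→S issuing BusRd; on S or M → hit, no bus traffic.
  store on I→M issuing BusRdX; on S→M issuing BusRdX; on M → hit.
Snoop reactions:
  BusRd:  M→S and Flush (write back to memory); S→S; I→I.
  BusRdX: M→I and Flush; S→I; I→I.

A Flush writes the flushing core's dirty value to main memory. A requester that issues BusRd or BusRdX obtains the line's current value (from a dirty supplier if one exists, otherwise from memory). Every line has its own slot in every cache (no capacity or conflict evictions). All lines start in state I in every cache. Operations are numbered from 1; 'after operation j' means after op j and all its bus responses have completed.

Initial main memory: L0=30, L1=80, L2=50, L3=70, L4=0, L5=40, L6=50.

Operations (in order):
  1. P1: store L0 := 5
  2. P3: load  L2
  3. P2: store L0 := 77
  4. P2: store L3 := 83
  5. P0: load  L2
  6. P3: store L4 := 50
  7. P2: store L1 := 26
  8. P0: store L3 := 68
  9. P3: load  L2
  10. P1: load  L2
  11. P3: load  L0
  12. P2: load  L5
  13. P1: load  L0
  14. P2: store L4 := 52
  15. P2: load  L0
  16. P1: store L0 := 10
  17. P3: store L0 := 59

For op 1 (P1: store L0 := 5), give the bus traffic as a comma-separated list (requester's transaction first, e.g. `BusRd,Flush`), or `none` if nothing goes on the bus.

bus = BusRdX

step 1: P1: store L0 := 5  ⟶  IMII  (L0)  txn=BusRdX  M[L0]=30
step 2: P3: load  L2  ⟶  IIIS  (L2)  txn=BusRd  M[L2]=50
step 3: P2: store L0 := 77  ⟶  IIMI  (L0)  txn=BusRdX+Flush  M[L0]=5
step 4: P2: store L3 := 83  ⟶  IIMI  (L3)  txn=BusRdX  M[L3]=70
step 5: P0: load  L2  ⟶  SIIS  (L2)  txn=BusRd  M[L2]=50
step 6: P3: store L4 := 50  ⟶  IIIM  (L4)  txn=BusRdX  M[L4]=0
step 7: P2: store L1 := 26  ⟶  IIMI  (L1)  txn=BusRdX  M[L1]=80
step 8: P0: store L3 := 68  ⟶  MIII  (L3)  txn=BusRdX+Flush  M[L3]=83
step 9: P3: load  L2  ⟶  SIIS  (L2)  txn=∅  M[L2]=50
step 10: P1: load  L2  ⟶  SSIS  (L2)  txn=BusRd  M[L2]=50
step 11: P3: load  L0  ⟶  IISS  (L0)  txn=BusRd+Flush  M[L0]=77
step 12: P2: load  L5  ⟶  IISI  (L5)  txn=BusRd  M[L5]=40
step 13: P1: load  L0  ⟶  ISSS  (L0)  txn=BusRd  M[L0]=77
step 14: P2: store L4 := 52  ⟶  IIMI  (L4)  txn=BusRdX+Flush  M[L4]=50
step 15: P2: load  L0  ⟶  ISSS  (L0)  txn=∅  M[L0]=77
step 16: P1: store L0 := 10  ⟶  IMII  (L0)  txn=BusRdX  M[L0]=77
step 17: P3: store L0 := 59  ⟶  IIIM  (L0)  txn=BusRdX+Flush  M[L0]=10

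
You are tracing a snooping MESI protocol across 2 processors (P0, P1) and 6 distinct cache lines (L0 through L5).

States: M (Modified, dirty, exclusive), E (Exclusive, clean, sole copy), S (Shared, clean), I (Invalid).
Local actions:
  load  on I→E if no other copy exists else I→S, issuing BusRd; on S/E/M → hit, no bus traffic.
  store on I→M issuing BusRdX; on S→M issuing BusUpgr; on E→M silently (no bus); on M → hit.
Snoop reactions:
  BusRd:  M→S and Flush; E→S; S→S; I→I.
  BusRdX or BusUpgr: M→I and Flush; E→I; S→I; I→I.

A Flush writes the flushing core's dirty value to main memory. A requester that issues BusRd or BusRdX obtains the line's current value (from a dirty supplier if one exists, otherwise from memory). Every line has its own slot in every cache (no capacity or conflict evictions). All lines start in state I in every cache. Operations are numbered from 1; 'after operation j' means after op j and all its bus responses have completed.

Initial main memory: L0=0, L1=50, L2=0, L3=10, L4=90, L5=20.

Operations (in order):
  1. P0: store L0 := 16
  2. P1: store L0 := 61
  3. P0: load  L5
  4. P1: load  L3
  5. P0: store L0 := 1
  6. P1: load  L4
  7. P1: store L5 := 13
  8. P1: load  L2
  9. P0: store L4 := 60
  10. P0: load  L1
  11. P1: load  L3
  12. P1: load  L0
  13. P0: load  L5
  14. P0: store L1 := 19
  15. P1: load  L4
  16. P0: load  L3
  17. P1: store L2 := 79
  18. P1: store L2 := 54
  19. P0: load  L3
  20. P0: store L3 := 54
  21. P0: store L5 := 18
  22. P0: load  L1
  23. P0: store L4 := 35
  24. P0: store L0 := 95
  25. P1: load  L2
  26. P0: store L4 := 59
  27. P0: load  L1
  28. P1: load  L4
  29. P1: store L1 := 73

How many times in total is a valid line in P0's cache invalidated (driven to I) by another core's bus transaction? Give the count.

  op1 P0: store L0 := 16 → M/I on L0; bus BusRdX; mem=0
  op2 P1: store L0 := 61 → I/M on L0; bus BusRdX Flush; mem=16
  op3 P0: load  L5 → E/I on L5; bus BusRd; mem=20
  op4 P1: load  L3 → I/E on L3; bus BusRd; mem=10
  op5 P0: store L0 := 1 → M/I on L0; bus BusRdX Flush; mem=61
  op6 P1: load  L4 → I/E on L4; bus BusRd; mem=90
  op7 P1: store L5 := 13 → I/M on L5; bus BusRdX; mem=20
  op8 P1: load  L2 → I/E on L2; bus BusRd; mem=0
  op9 P0: store L4 := 60 → M/I on L4; bus BusRdX; mem=90
  op10 P0: load  L1 → E/I on L1; bus BusRd; mem=50
  op11 P1: load  L3 → I/E on L3; bus (none); mem=10
  op12 P1: load  L0 → S/S on L0; bus BusRd Flush; mem=1
  op13 P0: load  L5 → S/S on L5; bus BusRd Flush; mem=13
  op14 P0: store L1 := 19 → M/I on L1; bus (none); mem=50
  op15 P1: load  L4 → S/S on L4; bus BusRd Flush; mem=60
  op16 P0: load  L3 → S/S on L3; bus BusRd; mem=10
  op17 P1: store L2 := 79 → I/M on L2; bus (none); mem=0
  op18 P1: store L2 := 54 → I/M on L2; bus (none); mem=0
  op19 P0: load  L3 → S/S on L3; bus (none); mem=10
  op20 P0: store L3 := 54 → M/I on L3; bus BusUpgr; mem=10
  op21 P0: store L5 := 18 → M/I on L5; bus BusUpgr; mem=13
  op22 P0: load  L1 → M/I on L1; bus (none); mem=50
  op23 P0: store L4 := 35 → M/I on L4; bus BusUpgr; mem=60
  op24 P0: store L0 := 95 → M/I on L0; bus BusUpgr; mem=1
  op25 P1: load  L2 → I/M on L2; bus (none); mem=0
  op26 P0: store L4 := 59 → M/I on L4; bus (none); mem=60
  op27 P0: load  L1 → M/I on L1; bus (none); mem=50
  op28 P1: load  L4 → S/S on L4; bus BusRd Flush; mem=59
  op29 P1: store L1 := 73 → I/M on L1; bus BusRdX Flush; mem=19

invalidations = 3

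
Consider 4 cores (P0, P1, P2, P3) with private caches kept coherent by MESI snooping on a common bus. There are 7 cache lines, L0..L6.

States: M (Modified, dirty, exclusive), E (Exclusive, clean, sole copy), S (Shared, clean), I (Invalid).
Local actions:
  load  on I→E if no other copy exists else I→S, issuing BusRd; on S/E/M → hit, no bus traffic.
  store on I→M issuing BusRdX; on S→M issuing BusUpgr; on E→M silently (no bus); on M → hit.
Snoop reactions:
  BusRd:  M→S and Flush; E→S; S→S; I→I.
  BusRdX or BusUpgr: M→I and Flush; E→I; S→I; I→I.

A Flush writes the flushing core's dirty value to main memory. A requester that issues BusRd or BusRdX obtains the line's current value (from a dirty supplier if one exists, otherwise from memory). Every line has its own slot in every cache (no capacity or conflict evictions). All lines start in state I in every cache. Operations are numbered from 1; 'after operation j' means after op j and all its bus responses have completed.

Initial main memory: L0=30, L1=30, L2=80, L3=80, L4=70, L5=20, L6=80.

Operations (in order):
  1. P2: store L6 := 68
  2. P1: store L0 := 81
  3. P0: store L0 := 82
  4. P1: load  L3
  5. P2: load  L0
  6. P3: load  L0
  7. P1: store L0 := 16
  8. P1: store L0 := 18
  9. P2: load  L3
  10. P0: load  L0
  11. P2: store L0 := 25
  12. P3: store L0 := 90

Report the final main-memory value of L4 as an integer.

memory[L4] = 70

  op1 P2: store L6 := 68 → I/I/M/I on L6; bus BusRdX; mem=80
  op2 P1: store L0 := 81 → I/M/I/I on L0; bus BusRdX; mem=30
  op3 P0: store L0 := 82 → M/I/I/I on L0; bus BusRdX Flush; mem=81
  op4 P1: load  L3 → I/E/I/I on L3; bus BusRd; mem=80
  op5 P2: load  L0 → S/I/S/I on L0; bus BusRd Flush; mem=82
  op6 P3: load  L0 → S/I/S/S on L0; bus BusRd; mem=82
  op7 P1: store L0 := 16 → I/M/I/I on L0; bus BusRdX; mem=82
  op8 P1: store L0 := 18 → I/M/I/I on L0; bus (none); mem=82
  op9 P2: load  L3 → I/S/S/I on L3; bus BusRd; mem=80
  op10 P0: load  L0 → S/S/I/I on L0; bus BusRd Flush; mem=18
  op11 P2: store L0 := 25 → I/I/M/I on L0; bus BusRdX; mem=18
  op12 P3: store L0 := 90 → I/I/I/M on L0; bus BusRdX Flush; mem=25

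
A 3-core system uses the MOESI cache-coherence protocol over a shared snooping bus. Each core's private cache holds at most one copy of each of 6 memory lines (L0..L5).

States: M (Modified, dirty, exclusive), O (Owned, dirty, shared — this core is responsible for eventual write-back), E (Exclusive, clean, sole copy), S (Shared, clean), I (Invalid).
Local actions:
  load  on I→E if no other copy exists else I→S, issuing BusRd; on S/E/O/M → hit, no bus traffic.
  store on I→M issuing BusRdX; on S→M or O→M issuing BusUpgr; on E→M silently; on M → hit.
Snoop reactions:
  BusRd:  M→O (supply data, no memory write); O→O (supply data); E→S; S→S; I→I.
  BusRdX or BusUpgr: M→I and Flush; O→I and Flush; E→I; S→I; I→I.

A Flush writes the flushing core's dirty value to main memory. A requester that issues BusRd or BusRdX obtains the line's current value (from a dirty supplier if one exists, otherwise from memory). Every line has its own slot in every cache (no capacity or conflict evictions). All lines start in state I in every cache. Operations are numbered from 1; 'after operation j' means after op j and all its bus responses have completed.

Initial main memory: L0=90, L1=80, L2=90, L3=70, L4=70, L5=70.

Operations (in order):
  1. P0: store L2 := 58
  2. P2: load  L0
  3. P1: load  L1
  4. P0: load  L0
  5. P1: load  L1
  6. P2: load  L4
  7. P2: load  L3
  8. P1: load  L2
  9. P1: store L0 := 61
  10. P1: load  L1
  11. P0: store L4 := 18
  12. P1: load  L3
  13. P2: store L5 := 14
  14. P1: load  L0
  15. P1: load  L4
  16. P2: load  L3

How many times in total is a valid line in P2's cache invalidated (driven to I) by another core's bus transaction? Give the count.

[1] P0: store L2 := 58 | P0:M(58), P1:I, P2:I | bus: BusRdX
[2] P2: load  L0 | P0:I, P1:I, P2:E(90) | bus: BusRd
[3] P1: load  L1 | P0:I, P1:E(80), P2:I | bus: BusRd
[4] P0: load  L0 | P0:S(90), P1:I, P2:S(90) | bus: BusRd
[5] P1: load  L1 | P0:I, P1:E(80), P2:I | bus: none
[6] P2: load  L4 | P0:I, P1:I, P2:E(70) | bus: BusRd
[7] P2: load  L3 | P0:I, P1:I, P2:E(70) | bus: BusRd
[8] P1: load  L2 | P0:O(58), P1:S(58), P2:I | bus: BusRd
[9] P1: store L0 := 61 | P0:I, P1:M(61), P2:I | bus: BusRdX
[10] P1: load  L1 | P0:I, P1:E(80), P2:I | bus: none
[11] P0: store L4 := 18 | P0:M(18), P1:I, P2:I | bus: BusRdX
[12] P1: load  L3 | P0:I, P1:S(70), P2:S(70) | bus: BusRd
[13] P2: store L5 := 14 | P0:I, P1:I, P2:M(14) | bus: BusRdX
[14] P1: load  L0 | P0:I, P1:M(61), P2:I | bus: none
[15] P1: load  L4 | P0:O(18), P1:S(18), P2:I | bus: BusRd
[16] P2: load  L3 | P0:I, P1:S(70), P2:S(70) | bus: none

invalidations = 2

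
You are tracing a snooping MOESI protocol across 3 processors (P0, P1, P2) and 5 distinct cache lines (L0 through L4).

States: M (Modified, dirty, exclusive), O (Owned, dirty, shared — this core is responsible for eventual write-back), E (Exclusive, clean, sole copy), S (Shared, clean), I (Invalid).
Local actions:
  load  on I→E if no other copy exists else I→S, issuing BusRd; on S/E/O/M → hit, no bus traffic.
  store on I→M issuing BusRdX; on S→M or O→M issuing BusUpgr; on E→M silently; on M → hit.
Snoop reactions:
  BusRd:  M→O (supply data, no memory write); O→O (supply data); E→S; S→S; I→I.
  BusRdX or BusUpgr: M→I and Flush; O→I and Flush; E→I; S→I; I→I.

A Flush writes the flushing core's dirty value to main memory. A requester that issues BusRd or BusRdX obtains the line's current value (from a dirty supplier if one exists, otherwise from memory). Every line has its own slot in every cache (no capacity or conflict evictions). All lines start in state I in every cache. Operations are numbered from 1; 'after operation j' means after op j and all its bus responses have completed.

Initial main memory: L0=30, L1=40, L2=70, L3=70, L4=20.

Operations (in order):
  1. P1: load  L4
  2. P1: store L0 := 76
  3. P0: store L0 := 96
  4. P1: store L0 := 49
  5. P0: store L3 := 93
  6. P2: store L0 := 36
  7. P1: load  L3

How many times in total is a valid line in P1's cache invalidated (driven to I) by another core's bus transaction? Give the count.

invalidations = 2

step 1: P1: load  L4  ⟶  IEI  (L4)  txn=BusRd  M[L4]=20
step 2: P1: store L0 := 76  ⟶  IMI  (L0)  txn=BusRdX  M[L0]=30
step 3: P0: store L0 := 96  ⟶  MII  (L0)  txn=BusRdX+Flush  M[L0]=76
step 4: P1: store L0 := 49  ⟶  IMI  (L0)  txn=BusRdX+Flush  M[L0]=96
step 5: P0: store L3 := 93  ⟶  MII  (L3)  txn=BusRdX  M[L3]=70
step 6: P2: store L0 := 36  ⟶  IIM  (L0)  txn=BusRdX+Flush  M[L0]=49
step 7: P1: load  L3  ⟶  OSI  (L3)  txn=BusRd  M[L3]=70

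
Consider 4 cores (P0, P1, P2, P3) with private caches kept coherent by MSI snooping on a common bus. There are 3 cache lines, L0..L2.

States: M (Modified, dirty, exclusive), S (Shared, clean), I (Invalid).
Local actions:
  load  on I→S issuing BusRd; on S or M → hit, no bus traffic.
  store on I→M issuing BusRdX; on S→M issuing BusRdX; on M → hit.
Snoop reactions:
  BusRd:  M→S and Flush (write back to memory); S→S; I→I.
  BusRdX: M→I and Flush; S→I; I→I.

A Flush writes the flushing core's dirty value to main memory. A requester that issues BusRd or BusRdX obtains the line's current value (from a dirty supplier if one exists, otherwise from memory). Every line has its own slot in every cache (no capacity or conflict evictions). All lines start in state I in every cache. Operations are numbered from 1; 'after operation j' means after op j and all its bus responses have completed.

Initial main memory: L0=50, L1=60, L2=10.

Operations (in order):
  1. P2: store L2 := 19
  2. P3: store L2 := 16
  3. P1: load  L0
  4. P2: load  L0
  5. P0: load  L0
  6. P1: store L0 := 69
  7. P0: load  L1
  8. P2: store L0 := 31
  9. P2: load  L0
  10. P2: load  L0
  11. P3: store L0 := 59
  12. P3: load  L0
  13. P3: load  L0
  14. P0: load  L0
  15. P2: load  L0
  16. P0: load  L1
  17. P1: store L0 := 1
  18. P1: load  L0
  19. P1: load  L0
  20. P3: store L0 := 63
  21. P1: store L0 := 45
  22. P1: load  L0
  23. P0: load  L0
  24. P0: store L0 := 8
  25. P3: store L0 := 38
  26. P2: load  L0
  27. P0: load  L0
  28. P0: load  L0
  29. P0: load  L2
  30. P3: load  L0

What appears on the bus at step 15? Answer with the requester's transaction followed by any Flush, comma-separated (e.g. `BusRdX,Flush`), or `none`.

step 1: P2: store L2 := 19  ⟶  IIMI  (L2)  txn=BusRdX  M[L2]=10
step 2: P3: store L2 := 16  ⟶  IIIM  (L2)  txn=BusRdX+Flush  M[L2]=19
step 3: P1: load  L0  ⟶  ISII  (L0)  txn=BusRd  M[L0]=50
step 4: P2: load  L0  ⟶  ISSI  (L0)  txn=BusRd  M[L0]=50
step 5: P0: load  L0  ⟶  SSSI  (L0)  txn=BusRd  M[L0]=50
step 6: P1: store L0 := 69  ⟶  IMII  (L0)  txn=BusRdX  M[L0]=50
step 7: P0: load  L1  ⟶  SIII  (L1)  txn=BusRd  M[L1]=60
step 8: P2: store L0 := 31  ⟶  IIMI  (L0)  txn=BusRdX+Flush  M[L0]=69
step 9: P2: load  L0  ⟶  IIMI  (L0)  txn=∅  M[L0]=69
step 10: P2: load  L0  ⟶  IIMI  (L0)  txn=∅  M[L0]=69
step 11: P3: store L0 := 59  ⟶  IIIM  (L0)  txn=BusRdX+Flush  M[L0]=31
step 12: P3: load  L0  ⟶  IIIM  (L0)  txn=∅  M[L0]=31
step 13: P3: load  L0  ⟶  IIIM  (L0)  txn=∅  M[L0]=31
step 14: P0: load  L0  ⟶  SIIS  (L0)  txn=BusRd+Flush  M[L0]=59
step 15: P2: load  L0  ⟶  SISS  (L0)  txn=BusRd  M[L0]=59
step 16: P0: load  L1  ⟶  SIII  (L1)  txn=∅  M[L1]=60
step 17: P1: store L0 := 1  ⟶  IMII  (L0)  txn=BusRdX  M[L0]=59
step 18: P1: load  L0  ⟶  IMII  (L0)  txn=∅  M[L0]=59
step 19: P1: load  L0  ⟶  IMII  (L0)  txn=∅  M[L0]=59
step 20: P3: store L0 := 63  ⟶  IIIM  (L0)  txn=BusRdX+Flush  M[L0]=1
step 21: P1: store L0 := 45  ⟶  IMII  (L0)  txn=BusRdX+Flush  M[L0]=63
step 22: P1: load  L0  ⟶  IMII  (L0)  txn=∅  M[L0]=63
step 23: P0: load  L0  ⟶  SSII  (L0)  txn=BusRd+Flush  M[L0]=45
step 24: P0: store L0 := 8  ⟶  MIII  (L0)  txn=BusRdX  M[L0]=45
step 25: P3: store L0 := 38  ⟶  IIIM  (L0)  txn=BusRdX+Flush  M[L0]=8
step 26: P2: load  L0  ⟶  IISS  (L0)  txn=BusRd+Flush  M[L0]=38
step 27: P0: load  L0  ⟶  SISS  (L0)  txn=BusRd  M[L0]=38
step 28: P0: load  L0  ⟶  SISS  (L0)  txn=∅  M[L0]=38
step 29: P0: load  L2  ⟶  SIIS  (L2)  txn=BusRd+Flush  M[L2]=16
step 30: P3: load  L0  ⟶  SISS  (L0)  txn=∅  M[L0]=38

bus = BusRd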